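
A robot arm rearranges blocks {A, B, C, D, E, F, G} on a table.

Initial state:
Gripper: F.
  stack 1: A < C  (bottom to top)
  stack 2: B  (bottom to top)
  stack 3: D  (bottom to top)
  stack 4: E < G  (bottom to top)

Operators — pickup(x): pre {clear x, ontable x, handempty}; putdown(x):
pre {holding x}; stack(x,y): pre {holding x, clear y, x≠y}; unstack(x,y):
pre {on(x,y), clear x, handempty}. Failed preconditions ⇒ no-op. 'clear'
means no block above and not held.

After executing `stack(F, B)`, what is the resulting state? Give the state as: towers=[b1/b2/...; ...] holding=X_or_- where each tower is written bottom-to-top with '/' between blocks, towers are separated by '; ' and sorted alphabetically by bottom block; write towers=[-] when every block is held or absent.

towers=[A/C; B/F; D; E/G] holding=-

before: towers=[A/C; B; D; E/G] holding=F
pre[stack(F, B)]: holding(F) ok, clear(B) ok, F≠B ok
all met → apply stack(F, B)
after:  towers=[A/C; B/F; D; E/G] holding=-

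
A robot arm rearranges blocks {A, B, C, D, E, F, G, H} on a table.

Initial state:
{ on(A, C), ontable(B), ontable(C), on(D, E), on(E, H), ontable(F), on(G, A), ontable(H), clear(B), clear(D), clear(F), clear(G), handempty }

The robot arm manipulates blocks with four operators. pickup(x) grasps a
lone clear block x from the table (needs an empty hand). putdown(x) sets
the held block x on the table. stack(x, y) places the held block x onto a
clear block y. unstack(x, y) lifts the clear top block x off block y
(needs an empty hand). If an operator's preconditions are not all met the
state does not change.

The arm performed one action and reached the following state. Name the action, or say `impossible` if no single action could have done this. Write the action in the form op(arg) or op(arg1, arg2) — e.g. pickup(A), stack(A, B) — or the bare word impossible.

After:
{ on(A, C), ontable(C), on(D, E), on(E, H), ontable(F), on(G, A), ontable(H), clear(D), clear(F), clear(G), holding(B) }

pickup(B)

target: towers=[C/A/G; F; H/E/D] holding=B
     unstack(G, A) → towers=[B; C/A; F; H/E/D] holding=G
         pickup(B) → towers=[C/A/G; F; H/E/D] holding=B  ← match
         pickup(F) → towers=[B; C/A/G; H/E/D] holding=F
     unstack(D, E) → towers=[B; C/A/G; F; H/E] holding=D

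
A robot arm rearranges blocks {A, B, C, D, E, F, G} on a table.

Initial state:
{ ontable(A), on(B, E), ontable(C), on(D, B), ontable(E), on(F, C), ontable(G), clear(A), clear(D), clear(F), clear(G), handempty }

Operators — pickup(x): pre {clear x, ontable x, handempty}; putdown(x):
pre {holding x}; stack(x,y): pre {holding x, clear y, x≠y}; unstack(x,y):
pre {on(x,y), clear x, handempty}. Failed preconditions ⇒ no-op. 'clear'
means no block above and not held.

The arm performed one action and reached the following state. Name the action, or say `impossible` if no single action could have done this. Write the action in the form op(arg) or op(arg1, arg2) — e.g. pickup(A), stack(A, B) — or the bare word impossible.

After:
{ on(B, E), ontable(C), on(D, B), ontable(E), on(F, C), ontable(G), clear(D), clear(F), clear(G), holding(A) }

target: towers=[C/F; E/B/D; G] holding=A
     unstack(F, C) → towers=[A; C; E/B/D; G] holding=F
         pickup(G) → towers=[A; C/F; E/B/D] holding=G
     unstack(D, B) → towers=[A; C/F; E/B; G] holding=D
         pickup(A) → towers=[C/F; E/B/D; G] holding=A  ← match

pickup(A)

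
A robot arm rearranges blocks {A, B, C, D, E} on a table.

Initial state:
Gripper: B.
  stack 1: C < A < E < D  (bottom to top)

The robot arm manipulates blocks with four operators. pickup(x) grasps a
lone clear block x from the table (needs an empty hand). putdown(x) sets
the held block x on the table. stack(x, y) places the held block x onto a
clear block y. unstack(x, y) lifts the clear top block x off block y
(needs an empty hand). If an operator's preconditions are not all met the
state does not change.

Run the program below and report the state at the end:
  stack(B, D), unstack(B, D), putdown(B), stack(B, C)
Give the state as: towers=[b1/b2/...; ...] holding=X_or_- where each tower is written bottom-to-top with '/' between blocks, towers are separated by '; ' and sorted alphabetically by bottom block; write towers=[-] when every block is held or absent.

step 1 (stack(B, D)): towers=[C/A/E/D/B] holding=-
step 2 (unstack(B, D)): towers=[C/A/E/D] holding=B
step 3 (putdown(B)): towers=[B; C/A/E/D] holding=-
step 4 (stack(B, C)) [no-op]: towers=[B; C/A/E/D] holding=-

towers=[B; C/A/E/D] holding=-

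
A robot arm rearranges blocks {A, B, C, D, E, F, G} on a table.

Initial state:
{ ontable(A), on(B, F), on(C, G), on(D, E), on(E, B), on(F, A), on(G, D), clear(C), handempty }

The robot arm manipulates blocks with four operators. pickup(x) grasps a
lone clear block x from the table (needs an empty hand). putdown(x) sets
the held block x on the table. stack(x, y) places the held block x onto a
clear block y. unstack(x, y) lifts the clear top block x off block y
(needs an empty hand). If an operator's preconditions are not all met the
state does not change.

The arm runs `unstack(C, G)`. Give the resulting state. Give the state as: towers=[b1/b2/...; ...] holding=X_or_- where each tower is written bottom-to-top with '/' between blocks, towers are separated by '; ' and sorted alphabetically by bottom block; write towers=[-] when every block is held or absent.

towers=[A/F/B/E/D/G] holding=C

before: towers=[A/F/B/E/D/G/C] holding=-
pre[unstack(C, G)]: on(C,G) yes, clear(C) yes, handempty yes
all met → apply unstack(C, G)
after:  towers=[A/F/B/E/D/G] holding=C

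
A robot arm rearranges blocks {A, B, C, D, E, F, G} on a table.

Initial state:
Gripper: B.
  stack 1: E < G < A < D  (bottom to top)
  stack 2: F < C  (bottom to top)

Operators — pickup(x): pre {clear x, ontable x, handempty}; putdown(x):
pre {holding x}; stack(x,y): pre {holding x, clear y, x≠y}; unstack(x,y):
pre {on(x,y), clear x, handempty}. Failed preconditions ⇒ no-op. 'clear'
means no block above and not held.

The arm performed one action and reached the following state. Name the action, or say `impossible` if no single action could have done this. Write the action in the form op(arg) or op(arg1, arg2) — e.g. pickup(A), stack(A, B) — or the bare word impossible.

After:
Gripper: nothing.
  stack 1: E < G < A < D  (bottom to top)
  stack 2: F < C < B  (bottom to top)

stack(B, C)

target: towers=[E/G/A/D; F/C/B] holding=-
        putdown(B) → towers=[B; E/G/A/D; F/C] holding=-
       stack(B, D) → towers=[E/G/A/D/B; F/C] holding=-
       stack(B, C) → towers=[E/G/A/D; F/C/B] holding=-  ← match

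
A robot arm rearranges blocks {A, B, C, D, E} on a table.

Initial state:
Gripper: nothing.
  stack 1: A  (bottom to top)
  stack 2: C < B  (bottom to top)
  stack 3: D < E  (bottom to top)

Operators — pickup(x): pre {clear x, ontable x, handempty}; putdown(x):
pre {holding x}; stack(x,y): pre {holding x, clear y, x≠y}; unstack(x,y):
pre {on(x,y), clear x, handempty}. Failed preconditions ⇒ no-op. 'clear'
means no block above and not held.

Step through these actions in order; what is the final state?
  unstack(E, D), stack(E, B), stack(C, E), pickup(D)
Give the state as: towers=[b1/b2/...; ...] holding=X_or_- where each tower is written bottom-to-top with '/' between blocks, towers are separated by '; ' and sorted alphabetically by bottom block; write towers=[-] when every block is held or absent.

towers=[A; C/B/E] holding=D

step 1 (unstack(E, D)): towers=[A; C/B; D] holding=E
step 2 (stack(E, B)): towers=[A; C/B/E; D] holding=-
step 3 (stack(C, E)) [no-op]: towers=[A; C/B/E; D] holding=-
step 4 (pickup(D)): towers=[A; C/B/E] holding=D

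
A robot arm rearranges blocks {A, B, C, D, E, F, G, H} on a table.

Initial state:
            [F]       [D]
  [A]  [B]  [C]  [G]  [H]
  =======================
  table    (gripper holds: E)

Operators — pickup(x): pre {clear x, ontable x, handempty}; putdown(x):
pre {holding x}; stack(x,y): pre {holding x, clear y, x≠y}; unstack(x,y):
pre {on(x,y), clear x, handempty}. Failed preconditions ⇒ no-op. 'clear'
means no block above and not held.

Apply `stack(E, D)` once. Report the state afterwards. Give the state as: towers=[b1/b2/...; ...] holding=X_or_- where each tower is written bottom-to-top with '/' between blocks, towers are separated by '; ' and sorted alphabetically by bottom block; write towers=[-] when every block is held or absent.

towers=[A; B; C/F; G; H/D/E] holding=-

before: towers=[A; B; C/F; G; H/D] holding=E
pre[stack(E, D)]: holding(E) yes, clear(D) yes, E≠D yes
all met → apply stack(E, D)
after:  towers=[A; B; C/F; G; H/D/E] holding=-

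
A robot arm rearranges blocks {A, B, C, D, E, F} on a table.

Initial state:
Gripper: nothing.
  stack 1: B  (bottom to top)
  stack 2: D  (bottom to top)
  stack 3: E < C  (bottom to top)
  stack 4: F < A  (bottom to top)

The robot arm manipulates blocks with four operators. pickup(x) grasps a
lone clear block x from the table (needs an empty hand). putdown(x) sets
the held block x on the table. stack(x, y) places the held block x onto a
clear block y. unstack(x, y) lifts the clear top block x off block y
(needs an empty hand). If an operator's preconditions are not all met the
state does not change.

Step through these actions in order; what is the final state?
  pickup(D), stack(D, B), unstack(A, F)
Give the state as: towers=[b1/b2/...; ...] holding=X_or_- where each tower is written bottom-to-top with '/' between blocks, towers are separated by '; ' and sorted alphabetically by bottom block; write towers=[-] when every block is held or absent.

towers=[B/D; E/C; F] holding=A

step 1 (pickup(D)): towers=[B; E/C; F/A] holding=D
step 2 (stack(D, B)): towers=[B/D; E/C; F/A] holding=-
step 3 (unstack(A, F)): towers=[B/D; E/C; F] holding=A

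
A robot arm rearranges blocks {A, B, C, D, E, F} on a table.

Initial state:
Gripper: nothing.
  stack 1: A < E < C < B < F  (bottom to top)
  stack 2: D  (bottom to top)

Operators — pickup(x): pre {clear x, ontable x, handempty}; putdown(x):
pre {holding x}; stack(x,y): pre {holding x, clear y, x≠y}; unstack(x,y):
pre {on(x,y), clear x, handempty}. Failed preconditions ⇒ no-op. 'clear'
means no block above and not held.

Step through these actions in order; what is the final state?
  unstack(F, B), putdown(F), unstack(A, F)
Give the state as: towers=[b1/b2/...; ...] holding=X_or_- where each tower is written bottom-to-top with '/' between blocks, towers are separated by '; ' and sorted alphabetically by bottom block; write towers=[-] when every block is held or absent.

step 1 (unstack(F, B)): towers=[A/E/C/B; D] holding=F
step 2 (putdown(F)): towers=[A/E/C/B; D; F] holding=-
step 3 (unstack(A, F)) [no-op]: towers=[A/E/C/B; D; F] holding=-

towers=[A/E/C/B; D; F] holding=-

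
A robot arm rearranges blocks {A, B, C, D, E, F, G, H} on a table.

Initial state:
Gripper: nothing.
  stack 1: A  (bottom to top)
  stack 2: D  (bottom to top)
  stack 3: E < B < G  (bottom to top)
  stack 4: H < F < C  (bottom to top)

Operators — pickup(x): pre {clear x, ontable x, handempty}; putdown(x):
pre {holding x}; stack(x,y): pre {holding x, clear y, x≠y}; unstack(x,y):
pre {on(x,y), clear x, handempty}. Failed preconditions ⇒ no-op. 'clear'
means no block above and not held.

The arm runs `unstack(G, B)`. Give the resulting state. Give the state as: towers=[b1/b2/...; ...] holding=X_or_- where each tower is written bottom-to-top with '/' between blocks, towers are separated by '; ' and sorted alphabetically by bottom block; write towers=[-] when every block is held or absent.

before: towers=[A; D; E/B/G; H/F/C] holding=-
pre[unstack(G, B)]: on(G,B) ok, clear(G) ok, handempty ok
all met → apply unstack(G, B)
after:  towers=[A; D; E/B; H/F/C] holding=G

towers=[A; D; E/B; H/F/C] holding=G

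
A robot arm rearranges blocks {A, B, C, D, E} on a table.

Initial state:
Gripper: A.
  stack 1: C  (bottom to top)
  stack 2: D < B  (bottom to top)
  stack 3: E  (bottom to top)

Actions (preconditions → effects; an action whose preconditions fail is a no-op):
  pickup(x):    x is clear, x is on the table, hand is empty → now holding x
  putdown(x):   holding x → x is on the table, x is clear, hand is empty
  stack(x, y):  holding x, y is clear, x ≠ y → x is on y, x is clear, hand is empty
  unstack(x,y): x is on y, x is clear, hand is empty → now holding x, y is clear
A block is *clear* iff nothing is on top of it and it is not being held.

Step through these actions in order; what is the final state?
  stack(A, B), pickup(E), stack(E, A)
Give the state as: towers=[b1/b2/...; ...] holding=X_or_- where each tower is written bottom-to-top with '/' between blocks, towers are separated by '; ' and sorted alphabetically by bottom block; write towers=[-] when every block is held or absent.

step 1 (stack(A, B)): towers=[C; D/B/A; E] holding=-
step 2 (pickup(E)): towers=[C; D/B/A] holding=E
step 3 (stack(E, A)): towers=[C; D/B/A/E] holding=-

towers=[C; D/B/A/E] holding=-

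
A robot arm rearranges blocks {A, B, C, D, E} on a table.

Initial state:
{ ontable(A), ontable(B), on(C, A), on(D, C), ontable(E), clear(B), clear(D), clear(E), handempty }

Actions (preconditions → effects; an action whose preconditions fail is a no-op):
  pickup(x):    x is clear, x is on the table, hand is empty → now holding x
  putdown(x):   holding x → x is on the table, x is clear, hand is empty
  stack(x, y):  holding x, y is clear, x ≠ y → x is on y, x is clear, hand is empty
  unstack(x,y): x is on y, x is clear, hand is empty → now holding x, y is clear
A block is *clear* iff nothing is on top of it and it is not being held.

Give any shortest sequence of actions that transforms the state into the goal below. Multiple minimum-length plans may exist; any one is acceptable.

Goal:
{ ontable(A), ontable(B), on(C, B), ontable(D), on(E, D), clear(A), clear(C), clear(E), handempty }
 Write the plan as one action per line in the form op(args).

unstack(D, C)
putdown(D)
pickup(E)
stack(E, D)
unstack(C, A)
stack(C, B)

step 1 (unstack(D, C)): towers=[A/C; B; E] holding=D
step 2 (putdown(D)): towers=[A/C; B; D; E] holding=-
step 3 (pickup(E)): towers=[A/C; B; D] holding=E
step 4 (stack(E, D)): towers=[A/C; B; D/E] holding=-
step 5 (unstack(C, A)): towers=[A; B; D/E] holding=C
step 6 (stack(C, B)): towers=[A; B/C; D/E] holding=-
goal check: towers=[A; B/C; D/E] holding=- — reached (length 6, optimal by BFS)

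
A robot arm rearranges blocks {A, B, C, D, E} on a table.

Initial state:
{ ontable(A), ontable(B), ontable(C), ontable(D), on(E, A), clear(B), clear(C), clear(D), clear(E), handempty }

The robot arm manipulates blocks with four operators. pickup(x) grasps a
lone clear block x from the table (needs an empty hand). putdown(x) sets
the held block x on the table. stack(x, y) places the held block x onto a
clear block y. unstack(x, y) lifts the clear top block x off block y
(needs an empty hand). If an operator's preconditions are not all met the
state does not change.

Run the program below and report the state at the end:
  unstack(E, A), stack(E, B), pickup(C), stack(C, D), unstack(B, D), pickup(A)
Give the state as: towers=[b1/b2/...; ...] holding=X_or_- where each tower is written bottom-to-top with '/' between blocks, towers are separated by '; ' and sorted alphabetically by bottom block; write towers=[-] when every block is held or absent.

step 1 (unstack(E, A)): towers=[A; B; C; D] holding=E
step 2 (stack(E, B)): towers=[A; B/E; C; D] holding=-
step 3 (pickup(C)): towers=[A; B/E; D] holding=C
step 4 (stack(C, D)): towers=[A; B/E; D/C] holding=-
step 5 (unstack(B, D)) [no-op]: towers=[A; B/E; D/C] holding=-
step 6 (pickup(A)): towers=[B/E; D/C] holding=A

towers=[B/E; D/C] holding=A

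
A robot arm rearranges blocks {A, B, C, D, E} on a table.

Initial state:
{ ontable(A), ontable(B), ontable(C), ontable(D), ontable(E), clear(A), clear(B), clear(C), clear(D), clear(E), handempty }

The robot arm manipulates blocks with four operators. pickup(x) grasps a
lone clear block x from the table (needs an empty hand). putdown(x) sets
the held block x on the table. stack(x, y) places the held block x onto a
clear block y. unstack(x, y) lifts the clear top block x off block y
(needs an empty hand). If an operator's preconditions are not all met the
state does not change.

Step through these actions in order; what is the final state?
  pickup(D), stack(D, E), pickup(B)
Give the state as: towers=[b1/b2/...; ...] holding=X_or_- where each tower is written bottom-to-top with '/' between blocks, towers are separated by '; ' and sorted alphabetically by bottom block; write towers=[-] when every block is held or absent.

towers=[A; C; E/D] holding=B

step 1 (pickup(D)): towers=[A; B; C; E] holding=D
step 2 (stack(D, E)): towers=[A; B; C; E/D] holding=-
step 3 (pickup(B)): towers=[A; C; E/D] holding=B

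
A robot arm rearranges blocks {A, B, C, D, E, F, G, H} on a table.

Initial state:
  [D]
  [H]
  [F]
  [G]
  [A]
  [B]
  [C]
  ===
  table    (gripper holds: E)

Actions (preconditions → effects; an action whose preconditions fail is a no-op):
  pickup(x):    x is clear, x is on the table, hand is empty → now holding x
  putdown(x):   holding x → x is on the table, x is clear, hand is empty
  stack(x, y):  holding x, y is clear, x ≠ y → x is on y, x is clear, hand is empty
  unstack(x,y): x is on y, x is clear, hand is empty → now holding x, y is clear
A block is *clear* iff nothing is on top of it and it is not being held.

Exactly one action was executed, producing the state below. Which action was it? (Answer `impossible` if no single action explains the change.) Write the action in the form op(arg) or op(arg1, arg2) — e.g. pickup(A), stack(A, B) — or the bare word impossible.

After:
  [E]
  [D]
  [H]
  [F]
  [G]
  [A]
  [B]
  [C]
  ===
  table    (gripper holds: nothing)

target: towers=[C/B/A/G/F/H/D/E] holding=-
        putdown(E) → towers=[C/B/A/G/F/H/D; E] holding=-
       stack(E, D) → towers=[C/B/A/G/F/H/D/E] holding=-  ← match

stack(E, D)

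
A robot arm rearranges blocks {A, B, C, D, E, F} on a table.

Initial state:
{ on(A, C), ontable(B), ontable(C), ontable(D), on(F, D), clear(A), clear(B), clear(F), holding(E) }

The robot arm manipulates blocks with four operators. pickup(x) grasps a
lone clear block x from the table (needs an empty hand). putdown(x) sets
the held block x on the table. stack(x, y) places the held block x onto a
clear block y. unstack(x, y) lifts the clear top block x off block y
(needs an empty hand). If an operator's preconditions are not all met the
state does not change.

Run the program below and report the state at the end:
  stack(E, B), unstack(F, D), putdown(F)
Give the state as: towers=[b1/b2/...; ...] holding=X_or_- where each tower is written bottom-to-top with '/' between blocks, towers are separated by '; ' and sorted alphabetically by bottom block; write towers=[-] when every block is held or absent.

towers=[B/E; C/A; D; F] holding=-

step 1 (stack(E, B)): towers=[B/E; C/A; D/F] holding=-
step 2 (unstack(F, D)): towers=[B/E; C/A; D] holding=F
step 3 (putdown(F)): towers=[B/E; C/A; D; F] holding=-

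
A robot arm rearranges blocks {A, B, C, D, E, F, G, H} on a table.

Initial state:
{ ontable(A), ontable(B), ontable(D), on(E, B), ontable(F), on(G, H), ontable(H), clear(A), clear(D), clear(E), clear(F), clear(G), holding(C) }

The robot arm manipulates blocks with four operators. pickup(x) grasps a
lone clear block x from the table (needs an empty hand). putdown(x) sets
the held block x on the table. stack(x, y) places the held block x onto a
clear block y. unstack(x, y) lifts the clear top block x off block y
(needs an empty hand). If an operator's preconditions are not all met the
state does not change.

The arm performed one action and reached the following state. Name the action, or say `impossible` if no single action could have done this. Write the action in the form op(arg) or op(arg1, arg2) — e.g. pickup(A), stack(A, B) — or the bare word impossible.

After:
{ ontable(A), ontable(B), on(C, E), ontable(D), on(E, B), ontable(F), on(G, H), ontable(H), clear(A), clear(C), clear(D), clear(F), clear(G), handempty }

target: towers=[A; B/E/C; D; F; H/G] holding=-
        putdown(C) → towers=[A; B/E; C; D; F; H/G] holding=-
       stack(C, G) → towers=[A; B/E; D; F; H/G/C] holding=-
       stack(C, A) → towers=[A/C; B/E; D; F; H/G] holding=-
       stack(C, E) → towers=[A; B/E/C; D; F; H/G] holding=-  ← match
       stack(C, F) → towers=[A; B/E; D; F/C; H/G] holding=-
       stack(C, D) → towers=[A; B/E; D/C; F; H/G] holding=-

stack(C, E)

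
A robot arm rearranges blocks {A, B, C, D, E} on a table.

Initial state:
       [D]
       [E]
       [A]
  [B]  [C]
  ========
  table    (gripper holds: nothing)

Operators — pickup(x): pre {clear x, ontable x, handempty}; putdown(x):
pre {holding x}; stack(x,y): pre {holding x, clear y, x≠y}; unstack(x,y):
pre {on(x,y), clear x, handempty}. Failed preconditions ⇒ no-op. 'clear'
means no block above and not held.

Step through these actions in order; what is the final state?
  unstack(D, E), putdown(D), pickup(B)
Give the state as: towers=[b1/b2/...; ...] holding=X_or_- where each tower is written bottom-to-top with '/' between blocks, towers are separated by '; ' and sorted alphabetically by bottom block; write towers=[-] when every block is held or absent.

towers=[C/A/E; D] holding=B

step 1 (unstack(D, E)): towers=[B; C/A/E] holding=D
step 2 (putdown(D)): towers=[B; C/A/E; D] holding=-
step 3 (pickup(B)): towers=[C/A/E; D] holding=B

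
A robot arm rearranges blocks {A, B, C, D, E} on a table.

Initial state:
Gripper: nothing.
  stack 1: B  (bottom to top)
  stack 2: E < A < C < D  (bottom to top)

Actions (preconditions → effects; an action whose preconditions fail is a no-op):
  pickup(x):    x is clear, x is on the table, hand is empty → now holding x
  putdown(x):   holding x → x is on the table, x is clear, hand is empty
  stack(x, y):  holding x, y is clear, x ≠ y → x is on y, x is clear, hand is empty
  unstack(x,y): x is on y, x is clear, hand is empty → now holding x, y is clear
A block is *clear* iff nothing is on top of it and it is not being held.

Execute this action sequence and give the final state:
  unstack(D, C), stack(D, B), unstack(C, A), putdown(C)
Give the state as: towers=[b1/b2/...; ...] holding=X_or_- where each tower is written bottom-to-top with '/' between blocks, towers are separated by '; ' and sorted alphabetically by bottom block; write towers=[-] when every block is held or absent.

step 1 (unstack(D, C)): towers=[B; E/A/C] holding=D
step 2 (stack(D, B)): towers=[B/D; E/A/C] holding=-
step 3 (unstack(C, A)): towers=[B/D; E/A] holding=C
step 4 (putdown(C)): towers=[B/D; C; E/A] holding=-

towers=[B/D; C; E/A] holding=-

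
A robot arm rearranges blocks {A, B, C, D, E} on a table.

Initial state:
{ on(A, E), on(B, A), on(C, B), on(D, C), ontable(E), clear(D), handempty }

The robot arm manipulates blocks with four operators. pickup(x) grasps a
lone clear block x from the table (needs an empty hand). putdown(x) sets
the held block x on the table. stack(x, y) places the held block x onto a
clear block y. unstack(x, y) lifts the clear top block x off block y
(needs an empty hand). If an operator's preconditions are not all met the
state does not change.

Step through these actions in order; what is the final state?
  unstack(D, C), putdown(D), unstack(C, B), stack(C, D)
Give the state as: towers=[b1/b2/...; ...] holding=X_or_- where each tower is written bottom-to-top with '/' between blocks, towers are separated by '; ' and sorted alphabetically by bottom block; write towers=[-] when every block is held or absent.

step 1 (unstack(D, C)): towers=[E/A/B/C] holding=D
step 2 (putdown(D)): towers=[D; E/A/B/C] holding=-
step 3 (unstack(C, B)): towers=[D; E/A/B] holding=C
step 4 (stack(C, D)): towers=[D/C; E/A/B] holding=-

towers=[D/C; E/A/B] holding=-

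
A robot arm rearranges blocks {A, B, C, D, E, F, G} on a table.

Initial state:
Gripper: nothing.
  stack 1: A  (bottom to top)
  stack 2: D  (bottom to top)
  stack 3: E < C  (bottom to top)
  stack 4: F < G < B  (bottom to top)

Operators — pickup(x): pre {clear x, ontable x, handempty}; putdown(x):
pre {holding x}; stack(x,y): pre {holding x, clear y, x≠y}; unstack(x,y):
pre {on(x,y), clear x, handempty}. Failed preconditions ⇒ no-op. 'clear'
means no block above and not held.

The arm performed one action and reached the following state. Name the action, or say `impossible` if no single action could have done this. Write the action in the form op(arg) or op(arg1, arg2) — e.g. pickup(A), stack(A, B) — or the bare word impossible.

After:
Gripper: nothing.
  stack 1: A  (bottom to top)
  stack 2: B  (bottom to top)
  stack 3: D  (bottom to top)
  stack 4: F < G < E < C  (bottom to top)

target: towers=[A; B; D; F/G/E/C] holding=-
     unstack(B, G) → towers=[A; D; E/C; F/G] holding=B
         pickup(D) → towers=[A; E/C; F/G/B] holding=D
         pickup(A) → towers=[D; E/C; F/G/B] holding=A
     unstack(C, E) → towers=[A; D; E; F/G/B] holding=C
none of the 4 applicable actions match → impossible

impossible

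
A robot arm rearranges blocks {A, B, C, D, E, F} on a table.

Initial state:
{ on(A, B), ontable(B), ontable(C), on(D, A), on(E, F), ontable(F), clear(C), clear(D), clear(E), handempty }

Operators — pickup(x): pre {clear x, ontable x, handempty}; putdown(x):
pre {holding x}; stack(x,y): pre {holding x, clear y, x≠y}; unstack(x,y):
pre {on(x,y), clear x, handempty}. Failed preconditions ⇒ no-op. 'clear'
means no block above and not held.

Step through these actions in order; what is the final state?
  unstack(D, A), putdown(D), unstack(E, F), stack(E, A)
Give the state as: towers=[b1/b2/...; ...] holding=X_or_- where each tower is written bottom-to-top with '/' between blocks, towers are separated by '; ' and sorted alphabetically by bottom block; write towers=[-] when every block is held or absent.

towers=[B/A/E; C; D; F] holding=-

step 1 (unstack(D, A)): towers=[B/A; C; F/E] holding=D
step 2 (putdown(D)): towers=[B/A; C; D; F/E] holding=-
step 3 (unstack(E, F)): towers=[B/A; C; D; F] holding=E
step 4 (stack(E, A)): towers=[B/A/E; C; D; F] holding=-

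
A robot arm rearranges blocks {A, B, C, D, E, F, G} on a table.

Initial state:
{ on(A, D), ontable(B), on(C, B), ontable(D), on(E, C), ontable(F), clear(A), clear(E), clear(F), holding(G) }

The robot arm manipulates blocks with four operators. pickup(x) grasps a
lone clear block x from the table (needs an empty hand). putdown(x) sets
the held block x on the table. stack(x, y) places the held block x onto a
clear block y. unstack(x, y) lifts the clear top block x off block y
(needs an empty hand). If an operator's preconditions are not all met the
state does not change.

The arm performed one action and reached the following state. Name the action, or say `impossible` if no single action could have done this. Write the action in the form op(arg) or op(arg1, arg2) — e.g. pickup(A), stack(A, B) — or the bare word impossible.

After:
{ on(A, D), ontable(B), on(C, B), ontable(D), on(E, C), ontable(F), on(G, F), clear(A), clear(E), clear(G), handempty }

stack(G, F)

target: towers=[B/C/E; D/A; F/G] holding=-
        putdown(G) → towers=[B/C/E; D/A; F; G] holding=-
       stack(G, F) → towers=[B/C/E; D/A; F/G] holding=-  ← match
       stack(G, A) → towers=[B/C/E; D/A/G; F] holding=-
       stack(G, E) → towers=[B/C/E/G; D/A; F] holding=-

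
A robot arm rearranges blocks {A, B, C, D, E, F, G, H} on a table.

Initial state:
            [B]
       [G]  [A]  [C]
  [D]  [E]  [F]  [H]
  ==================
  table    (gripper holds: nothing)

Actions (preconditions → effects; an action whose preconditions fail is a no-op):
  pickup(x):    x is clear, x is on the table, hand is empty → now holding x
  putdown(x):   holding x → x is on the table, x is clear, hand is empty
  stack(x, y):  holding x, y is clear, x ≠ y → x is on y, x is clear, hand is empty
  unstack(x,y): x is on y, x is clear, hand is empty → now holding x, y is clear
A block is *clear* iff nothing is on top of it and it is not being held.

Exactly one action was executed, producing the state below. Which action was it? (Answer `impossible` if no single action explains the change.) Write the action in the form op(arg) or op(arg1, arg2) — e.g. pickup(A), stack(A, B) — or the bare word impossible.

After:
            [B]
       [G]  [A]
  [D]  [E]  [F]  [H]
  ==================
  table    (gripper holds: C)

unstack(C, H)

target: towers=[D; E/G; F/A/B; H] holding=C
     unstack(G, E) → towers=[D; E; F/A/B; H/C] holding=G
     unstack(B, A) → towers=[D; E/G; F/A; H/C] holding=B
         pickup(D) → towers=[E/G; F/A/B; H/C] holding=D
     unstack(C, H) → towers=[D; E/G; F/A/B; H] holding=C  ← match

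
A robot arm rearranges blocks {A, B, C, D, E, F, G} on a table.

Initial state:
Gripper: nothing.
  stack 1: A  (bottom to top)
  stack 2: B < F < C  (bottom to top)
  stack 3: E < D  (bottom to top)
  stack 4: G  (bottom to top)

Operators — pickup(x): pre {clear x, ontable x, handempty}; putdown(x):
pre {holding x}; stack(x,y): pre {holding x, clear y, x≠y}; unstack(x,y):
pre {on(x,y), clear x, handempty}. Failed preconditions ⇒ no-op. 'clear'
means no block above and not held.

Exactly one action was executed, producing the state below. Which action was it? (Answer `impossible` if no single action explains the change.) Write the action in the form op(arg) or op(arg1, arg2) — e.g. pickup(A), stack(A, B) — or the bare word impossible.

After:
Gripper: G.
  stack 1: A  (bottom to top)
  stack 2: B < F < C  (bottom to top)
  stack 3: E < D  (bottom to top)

target: towers=[A; B/F/C; E/D] holding=G
         pickup(G) → towers=[A; B/F/C; E/D] holding=G  ← match
     unstack(D, E) → towers=[A; B/F/C; E; G] holding=D
         pickup(A) → towers=[B/F/C; E/D; G] holding=A
     unstack(C, F) → towers=[A; B/F; E/D; G] holding=C

pickup(G)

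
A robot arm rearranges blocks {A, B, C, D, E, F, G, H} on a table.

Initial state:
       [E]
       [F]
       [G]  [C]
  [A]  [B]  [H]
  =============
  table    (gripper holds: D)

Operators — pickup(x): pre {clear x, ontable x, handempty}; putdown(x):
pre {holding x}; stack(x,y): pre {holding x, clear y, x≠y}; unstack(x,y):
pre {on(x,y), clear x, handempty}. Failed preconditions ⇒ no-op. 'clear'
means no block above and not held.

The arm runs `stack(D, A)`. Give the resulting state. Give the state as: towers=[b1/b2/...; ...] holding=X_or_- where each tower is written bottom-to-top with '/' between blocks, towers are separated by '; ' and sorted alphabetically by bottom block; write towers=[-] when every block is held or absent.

before: towers=[A; B/G/F/E; H/C] holding=D
pre[stack(D, A)]: holding(D) yes, clear(A) yes, D≠A yes
all met → apply stack(D, A)
after:  towers=[A/D; B/G/F/E; H/C] holding=-

towers=[A/D; B/G/F/E; H/C] holding=-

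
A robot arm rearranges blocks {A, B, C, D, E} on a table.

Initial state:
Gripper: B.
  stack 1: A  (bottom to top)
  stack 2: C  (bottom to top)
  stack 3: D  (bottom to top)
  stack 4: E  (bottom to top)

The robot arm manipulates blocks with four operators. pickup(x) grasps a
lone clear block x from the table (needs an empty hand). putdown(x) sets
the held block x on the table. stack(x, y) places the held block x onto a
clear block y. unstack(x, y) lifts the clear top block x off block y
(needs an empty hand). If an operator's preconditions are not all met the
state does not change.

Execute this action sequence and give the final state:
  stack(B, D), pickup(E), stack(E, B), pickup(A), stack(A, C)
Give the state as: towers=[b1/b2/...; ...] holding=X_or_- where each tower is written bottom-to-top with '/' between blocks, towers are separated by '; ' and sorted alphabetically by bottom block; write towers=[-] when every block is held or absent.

towers=[C/A; D/B/E] holding=-

step 1 (stack(B, D)): towers=[A; C; D/B; E] holding=-
step 2 (pickup(E)): towers=[A; C; D/B] holding=E
step 3 (stack(E, B)): towers=[A; C; D/B/E] holding=-
step 4 (pickup(A)): towers=[C; D/B/E] holding=A
step 5 (stack(A, C)): towers=[C/A; D/B/E] holding=-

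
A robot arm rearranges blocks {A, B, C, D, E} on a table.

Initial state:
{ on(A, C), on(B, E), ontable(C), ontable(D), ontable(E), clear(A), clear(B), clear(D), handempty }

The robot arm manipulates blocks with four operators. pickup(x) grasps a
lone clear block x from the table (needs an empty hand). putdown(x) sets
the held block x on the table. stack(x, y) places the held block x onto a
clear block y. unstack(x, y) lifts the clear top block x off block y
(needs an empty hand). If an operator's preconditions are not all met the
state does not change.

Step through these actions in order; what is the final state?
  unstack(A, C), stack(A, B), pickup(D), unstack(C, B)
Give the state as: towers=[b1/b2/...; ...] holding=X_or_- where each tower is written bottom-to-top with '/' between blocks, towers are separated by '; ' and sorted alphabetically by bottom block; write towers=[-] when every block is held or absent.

towers=[C; E/B/A] holding=D

step 1 (unstack(A, C)): towers=[C; D; E/B] holding=A
step 2 (stack(A, B)): towers=[C; D; E/B/A] holding=-
step 3 (pickup(D)): towers=[C; E/B/A] holding=D
step 4 (unstack(C, B)) [no-op]: towers=[C; E/B/A] holding=D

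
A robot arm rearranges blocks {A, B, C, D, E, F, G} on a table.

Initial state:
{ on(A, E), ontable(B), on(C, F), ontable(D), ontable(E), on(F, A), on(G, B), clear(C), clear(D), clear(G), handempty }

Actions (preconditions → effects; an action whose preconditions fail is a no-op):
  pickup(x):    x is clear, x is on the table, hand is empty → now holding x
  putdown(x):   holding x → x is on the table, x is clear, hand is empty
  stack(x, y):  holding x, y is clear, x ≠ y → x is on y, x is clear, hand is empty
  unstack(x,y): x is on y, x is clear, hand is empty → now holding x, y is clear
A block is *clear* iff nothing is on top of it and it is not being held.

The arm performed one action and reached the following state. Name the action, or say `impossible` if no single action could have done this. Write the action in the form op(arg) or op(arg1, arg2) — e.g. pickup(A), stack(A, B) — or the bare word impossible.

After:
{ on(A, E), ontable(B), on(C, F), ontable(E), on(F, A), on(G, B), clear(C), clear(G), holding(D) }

target: towers=[B/G; E/A/F/C] holding=D
     unstack(G, B) → towers=[B; D; E/A/F/C] holding=G
         pickup(D) → towers=[B/G; E/A/F/C] holding=D  ← match
     unstack(C, F) → towers=[B/G; D; E/A/F] holding=C

pickup(D)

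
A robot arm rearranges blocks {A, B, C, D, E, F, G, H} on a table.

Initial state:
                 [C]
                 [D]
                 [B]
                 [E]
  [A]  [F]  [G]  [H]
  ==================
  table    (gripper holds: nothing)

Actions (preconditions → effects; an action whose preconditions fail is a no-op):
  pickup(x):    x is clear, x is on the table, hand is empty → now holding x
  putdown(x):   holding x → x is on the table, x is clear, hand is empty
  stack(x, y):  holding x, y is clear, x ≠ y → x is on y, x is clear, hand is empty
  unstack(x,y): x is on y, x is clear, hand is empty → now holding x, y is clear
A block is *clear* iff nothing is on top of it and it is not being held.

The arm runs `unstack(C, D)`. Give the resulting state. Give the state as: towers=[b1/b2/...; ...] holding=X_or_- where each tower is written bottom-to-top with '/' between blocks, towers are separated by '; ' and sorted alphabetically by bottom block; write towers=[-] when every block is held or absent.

before: towers=[A; F; G; H/E/B/D/C] holding=-
pre[unstack(C, D)]: on(C,D) ok, clear(C) ok, handempty ok
all met → apply unstack(C, D)
after:  towers=[A; F; G; H/E/B/D] holding=C

towers=[A; F; G; H/E/B/D] holding=C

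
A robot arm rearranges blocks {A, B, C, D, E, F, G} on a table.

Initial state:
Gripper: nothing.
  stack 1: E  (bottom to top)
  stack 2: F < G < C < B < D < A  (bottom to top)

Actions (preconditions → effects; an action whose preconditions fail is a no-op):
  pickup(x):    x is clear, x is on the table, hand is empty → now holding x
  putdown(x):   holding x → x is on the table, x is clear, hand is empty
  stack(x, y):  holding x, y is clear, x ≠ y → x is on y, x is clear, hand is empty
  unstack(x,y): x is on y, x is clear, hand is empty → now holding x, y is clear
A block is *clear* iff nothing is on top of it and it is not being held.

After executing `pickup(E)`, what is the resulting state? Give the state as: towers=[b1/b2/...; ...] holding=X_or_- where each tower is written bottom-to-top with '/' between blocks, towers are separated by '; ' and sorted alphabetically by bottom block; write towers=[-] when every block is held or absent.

before: towers=[E; F/G/C/B/D/A] holding=-
pre[pickup(E)]: clear(E) yes, ontable(E) yes, handempty yes
all met → apply pickup(E)
after:  towers=[F/G/C/B/D/A] holding=E

towers=[F/G/C/B/D/A] holding=E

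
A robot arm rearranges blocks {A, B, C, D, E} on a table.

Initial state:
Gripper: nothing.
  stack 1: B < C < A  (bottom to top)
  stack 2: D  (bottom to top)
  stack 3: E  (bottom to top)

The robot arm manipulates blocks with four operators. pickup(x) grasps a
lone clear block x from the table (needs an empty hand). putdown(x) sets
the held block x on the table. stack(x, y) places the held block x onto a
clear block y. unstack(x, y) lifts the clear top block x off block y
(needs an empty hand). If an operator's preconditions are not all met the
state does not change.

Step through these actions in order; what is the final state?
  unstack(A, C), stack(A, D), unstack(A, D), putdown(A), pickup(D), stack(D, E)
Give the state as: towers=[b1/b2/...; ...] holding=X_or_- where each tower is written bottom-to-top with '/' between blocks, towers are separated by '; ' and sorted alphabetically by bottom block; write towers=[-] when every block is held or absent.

towers=[A; B/C; E/D] holding=-

step 1 (unstack(A, C)): towers=[B/C; D; E] holding=A
step 2 (stack(A, D)): towers=[B/C; D/A; E] holding=-
step 3 (unstack(A, D)): towers=[B/C; D; E] holding=A
step 4 (putdown(A)): towers=[A; B/C; D; E] holding=-
step 5 (pickup(D)): towers=[A; B/C; E] holding=D
step 6 (stack(D, E)): towers=[A; B/C; E/D] holding=-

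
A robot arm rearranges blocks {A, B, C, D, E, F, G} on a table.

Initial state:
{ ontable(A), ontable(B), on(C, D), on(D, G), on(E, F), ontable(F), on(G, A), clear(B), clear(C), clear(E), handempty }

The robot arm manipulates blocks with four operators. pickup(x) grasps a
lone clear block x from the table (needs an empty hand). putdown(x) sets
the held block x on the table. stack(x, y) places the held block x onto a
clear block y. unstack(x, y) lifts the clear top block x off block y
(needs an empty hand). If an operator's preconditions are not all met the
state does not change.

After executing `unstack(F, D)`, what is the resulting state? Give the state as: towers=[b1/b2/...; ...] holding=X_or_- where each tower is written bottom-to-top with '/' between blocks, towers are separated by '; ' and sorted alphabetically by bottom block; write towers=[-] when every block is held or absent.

towers=[A/G/D/C; B; F/E] holding=-

before: towers=[A/G/D/C; B; F/E] holding=-
pre[unstack(F, D)]: on(F,D) no, clear(F) no, handempty yes
on(F,D), clear(F) unmet → unstack(F, D) is a no-op
after:  towers=[A/G/D/C; B; F/E] holding=-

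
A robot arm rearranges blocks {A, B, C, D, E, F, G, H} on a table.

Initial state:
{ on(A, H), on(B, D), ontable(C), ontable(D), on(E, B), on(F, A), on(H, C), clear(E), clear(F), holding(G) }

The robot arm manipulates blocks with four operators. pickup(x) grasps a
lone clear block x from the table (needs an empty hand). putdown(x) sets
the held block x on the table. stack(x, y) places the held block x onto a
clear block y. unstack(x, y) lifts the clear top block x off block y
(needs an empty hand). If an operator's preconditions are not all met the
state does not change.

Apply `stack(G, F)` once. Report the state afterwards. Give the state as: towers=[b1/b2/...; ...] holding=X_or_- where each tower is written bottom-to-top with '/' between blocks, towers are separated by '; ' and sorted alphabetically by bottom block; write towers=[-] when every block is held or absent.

towers=[C/H/A/F/G; D/B/E] holding=-

before: towers=[C/H/A/F; D/B/E] holding=G
pre[stack(G, F)]: holding(G) yes, clear(F) yes, G≠F yes
all met → apply stack(G, F)
after:  towers=[C/H/A/F/G; D/B/E] holding=-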